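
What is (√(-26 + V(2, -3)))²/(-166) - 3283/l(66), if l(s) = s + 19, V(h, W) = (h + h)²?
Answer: -272064/7055 ≈ -38.563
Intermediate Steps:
V(h, W) = 4*h² (V(h, W) = (2*h)² = 4*h²)
l(s) = 19 + s
(√(-26 + V(2, -3)))²/(-166) - 3283/l(66) = (√(-26 + 4*2²))²/(-166) - 3283/(19 + 66) = (√(-26 + 4*4))²*(-1/166) - 3283/85 = (√(-26 + 16))²*(-1/166) - 3283*1/85 = (√(-10))²*(-1/166) - 3283/85 = (I*√10)²*(-1/166) - 3283/85 = -10*(-1/166) - 3283/85 = 5/83 - 3283/85 = -272064/7055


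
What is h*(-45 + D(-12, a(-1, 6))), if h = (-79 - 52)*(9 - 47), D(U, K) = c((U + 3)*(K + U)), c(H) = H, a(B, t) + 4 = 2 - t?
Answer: 672030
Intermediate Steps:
a(B, t) = -2 - t (a(B, t) = -4 + (2 - t) = -2 - t)
D(U, K) = (3 + U)*(K + U) (D(U, K) = (U + 3)*(K + U) = (3 + U)*(K + U))
h = 4978 (h = -131*(-38) = 4978)
h*(-45 + D(-12, a(-1, 6))) = 4978*(-45 + ((-12)² + 3*(-2 - 1*6) + 3*(-12) + (-2 - 1*6)*(-12))) = 4978*(-45 + (144 + 3*(-2 - 6) - 36 + (-2 - 6)*(-12))) = 4978*(-45 + (144 + 3*(-8) - 36 - 8*(-12))) = 4978*(-45 + (144 - 24 - 36 + 96)) = 4978*(-45 + 180) = 4978*135 = 672030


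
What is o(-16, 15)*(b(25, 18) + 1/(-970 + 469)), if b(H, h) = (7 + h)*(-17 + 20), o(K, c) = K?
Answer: -601184/501 ≈ -1200.0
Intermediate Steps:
b(H, h) = 21 + 3*h (b(H, h) = (7 + h)*3 = 21 + 3*h)
o(-16, 15)*(b(25, 18) + 1/(-970 + 469)) = -16*((21 + 3*18) + 1/(-970 + 469)) = -16*((21 + 54) + 1/(-501)) = -16*(75 - 1/501) = -16*37574/501 = -601184/501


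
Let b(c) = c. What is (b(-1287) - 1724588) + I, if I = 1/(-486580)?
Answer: -839776257501/486580 ≈ -1.7259e+6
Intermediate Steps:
I = -1/486580 ≈ -2.0552e-6
(b(-1287) - 1724588) + I = (-1287 - 1724588) - 1/486580 = -1725875 - 1/486580 = -839776257501/486580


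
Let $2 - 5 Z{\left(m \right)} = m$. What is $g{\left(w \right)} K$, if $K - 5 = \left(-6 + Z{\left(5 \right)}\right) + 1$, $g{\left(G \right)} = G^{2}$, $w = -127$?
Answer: $- \frac{48387}{5} \approx -9677.4$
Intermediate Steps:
$Z{\left(m \right)} = \frac{2}{5} - \frac{m}{5}$
$K = - \frac{3}{5}$ ($K = 5 + \left(\left(-6 + \left(\frac{2}{5} - 1\right)\right) + 1\right) = 5 + \left(\left(-6 - \frac{3}{5}\right) + 1\right) = 5 + \left(- \frac{33}{5} + 1\right) = 5 - \frac{28}{5} = - \frac{3}{5} \approx -0.6$)
$g{\left(w \right)} K = \left(-127\right)^{2} \left(- \frac{3}{5}\right) = 16129 \left(- \frac{3}{5}\right) = - \frac{48387}{5}$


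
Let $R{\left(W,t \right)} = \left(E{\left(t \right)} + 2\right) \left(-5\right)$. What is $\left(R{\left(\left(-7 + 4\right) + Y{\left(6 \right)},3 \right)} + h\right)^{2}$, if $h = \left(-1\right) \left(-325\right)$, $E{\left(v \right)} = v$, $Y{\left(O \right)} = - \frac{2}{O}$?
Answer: $90000$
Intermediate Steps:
$R{\left(W,t \right)} = -10 - 5 t$ ($R{\left(W,t \right)} = \left(t + 2\right) \left(-5\right) = \left(2 + t\right) \left(-5\right) = -10 - 5 t$)
$h = 325$
$\left(R{\left(\left(-7 + 4\right) + Y{\left(6 \right)},3 \right)} + h\right)^{2} = \left(\left(-10 - 15\right) + 325\right)^{2} = \left(-25 + 325\right)^{2} = 300^{2} = 90000$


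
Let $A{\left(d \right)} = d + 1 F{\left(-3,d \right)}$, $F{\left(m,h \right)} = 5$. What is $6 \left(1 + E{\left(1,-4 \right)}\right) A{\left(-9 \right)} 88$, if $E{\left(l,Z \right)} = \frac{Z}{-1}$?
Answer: $-10560$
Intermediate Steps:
$E{\left(l,Z \right)} = - Z$ ($E{\left(l,Z \right)} = Z \left(-1\right) = - Z$)
$A{\left(d \right)} = 5 + d$ ($A{\left(d \right)} = d + 1 \cdot 5 = d + 5 = 5 + d$)
$6 \left(1 + E{\left(1,-4 \right)}\right) A{\left(-9 \right)} 88 = 6 \left(1 - -4\right) \left(5 - 9\right) 88 = 6 \left(1 + 4\right) \left(-4\right) 88 = 6 \cdot 5 \left(-4\right) 88 = 30 \left(-4\right) 88 = \left(-120\right) 88 = -10560$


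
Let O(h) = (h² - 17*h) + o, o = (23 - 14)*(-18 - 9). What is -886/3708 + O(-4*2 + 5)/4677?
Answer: -803731/2890386 ≈ -0.27807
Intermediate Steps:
o = -243 (o = 9*(-27) = -243)
O(h) = -243 + h² - 17*h (O(h) = (h² - 17*h) - 243 = -243 + h² - 17*h)
-886/3708 + O(-4*2 + 5)/4677 = -886/3708 + (-243 + (-4*2 + 5)² - 17*(-4*2 + 5))/4677 = -886*1/3708 + (-243 + (-8 + 5)² - 17*(-8 + 5))*(1/4677) = -443/1854 + (-243 + (-3)² - 17*(-3))*(1/4677) = -443/1854 + (-243 + 9 + 51)*(1/4677) = -443/1854 - 183*1/4677 = -443/1854 - 61/1559 = -803731/2890386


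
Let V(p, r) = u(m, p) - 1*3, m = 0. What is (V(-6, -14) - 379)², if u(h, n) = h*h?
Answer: 145924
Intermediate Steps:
u(h, n) = h²
V(p, r) = -3 (V(p, r) = 0² - 1*3 = 0 - 3 = -3)
(V(-6, -14) - 379)² = (-3 - 379)² = (-382)² = 145924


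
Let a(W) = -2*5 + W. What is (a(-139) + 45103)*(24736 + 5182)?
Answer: 1344933772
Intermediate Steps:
a(W) = -10 + W
(a(-139) + 45103)*(24736 + 5182) = ((-10 - 139) + 45103)*(24736 + 5182) = (-149 + 45103)*29918 = 44954*29918 = 1344933772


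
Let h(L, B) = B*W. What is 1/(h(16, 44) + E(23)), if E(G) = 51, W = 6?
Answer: 1/315 ≈ 0.0031746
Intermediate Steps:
h(L, B) = 6*B (h(L, B) = B*6 = 6*B)
1/(h(16, 44) + E(23)) = 1/(6*44 + 51) = 1/(264 + 51) = 1/315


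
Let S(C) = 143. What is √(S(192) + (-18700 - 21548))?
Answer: I*√40105 ≈ 200.26*I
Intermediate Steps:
√(S(192) + (-18700 - 21548)) = √(143 + (-18700 - 21548)) = √(143 - 40248) = √(-40105) = I*√40105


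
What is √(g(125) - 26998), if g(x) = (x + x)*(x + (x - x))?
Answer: 2*√1063 ≈ 65.207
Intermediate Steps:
g(x) = 2*x² (g(x) = (2*x)*(x + 0) = (2*x)*x = 2*x²)
√(g(125) - 26998) = √(2*125² - 26998) = √(2*15625 - 26998) = √(31250 - 26998) = √4252 = 2*√1063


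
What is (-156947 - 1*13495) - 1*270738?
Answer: -441180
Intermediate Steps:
(-156947 - 1*13495) - 1*270738 = (-156947 - 13495) - 270738 = -170442 - 270738 = -441180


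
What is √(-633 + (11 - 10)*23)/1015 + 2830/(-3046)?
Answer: -1415/1523 + I*√610/1015 ≈ -0.92909 + 0.024333*I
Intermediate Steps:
√(-633 + (11 - 10)*23)/1015 + 2830/(-3046) = √(-633 + 1*23)*(1/1015) + 2830*(-1/3046) = √(-633 + 23)*(1/1015) - 1415/1523 = √(-610)*(1/1015) - 1415/1523 = (I*√610)*(1/1015) - 1415/1523 = I*√610/1015 - 1415/1523 = -1415/1523 + I*√610/1015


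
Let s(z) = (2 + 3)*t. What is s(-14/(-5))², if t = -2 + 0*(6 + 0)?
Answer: 100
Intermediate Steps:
t = -2 (t = -2 + 0*6 = -2 + 0 = -2)
s(z) = -10 (s(z) = (2 + 3)*(-2) = 5*(-2) = -10)
s(-14/(-5))² = (-10)² = 100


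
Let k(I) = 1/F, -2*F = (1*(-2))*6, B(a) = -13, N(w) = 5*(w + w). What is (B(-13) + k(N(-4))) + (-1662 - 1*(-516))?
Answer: -6953/6 ≈ -1158.8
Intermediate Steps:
N(w) = 10*w (N(w) = 5*(2*w) = 10*w)
F = 6 (F = -1*(-2)*6/2 = -(-1)*6 = -½*(-12) = 6)
k(I) = ⅙ (k(I) = 1/6 = ⅙)
(B(-13) + k(N(-4))) + (-1662 - 1*(-516)) = (-13 + ⅙) + (-1662 - 1*(-516)) = -77/6 + (-1662 + 516) = -77/6 - 1146 = -6953/6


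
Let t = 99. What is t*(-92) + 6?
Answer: -9102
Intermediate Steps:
t*(-92) + 6 = 99*(-92) + 6 = -9108 + 6 = -9102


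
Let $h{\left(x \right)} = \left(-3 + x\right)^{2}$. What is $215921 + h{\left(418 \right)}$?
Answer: $388146$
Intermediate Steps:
$215921 + h{\left(418 \right)} = 215921 + \left(-3 + 418\right)^{2} = 215921 + 415^{2} = 215921 + 172225 = 388146$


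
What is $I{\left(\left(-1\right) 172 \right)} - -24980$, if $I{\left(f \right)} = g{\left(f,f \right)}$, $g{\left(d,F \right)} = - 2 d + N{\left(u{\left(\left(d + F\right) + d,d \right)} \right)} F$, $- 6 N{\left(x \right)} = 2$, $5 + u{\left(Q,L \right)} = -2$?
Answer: $\frac{76144}{3} \approx 25381.0$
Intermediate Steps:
$u{\left(Q,L \right)} = -7$ ($u{\left(Q,L \right)} = -5 - 2 = -7$)
$N{\left(x \right)} = - \frac{1}{3}$ ($N{\left(x \right)} = \left(- \frac{1}{6}\right) 2 = - \frac{1}{3}$)
$g{\left(d,F \right)} = - 2 d - \frac{F}{3}$
$I{\left(f \right)} = - \frac{7 f}{3}$ ($I{\left(f \right)} = - 2 f - \frac{f}{3} = - \frac{7 f}{3}$)
$I{\left(\left(-1\right) 172 \right)} - -24980 = - \frac{7 \left(\left(-1\right) 172\right)}{3} - -24980 = \left(- \frac{7}{3}\right) \left(-172\right) + 24980 = \frac{1204}{3} + 24980 = \frac{76144}{3}$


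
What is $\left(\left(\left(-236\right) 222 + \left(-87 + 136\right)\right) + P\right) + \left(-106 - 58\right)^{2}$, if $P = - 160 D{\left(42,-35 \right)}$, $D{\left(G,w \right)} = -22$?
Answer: $-21927$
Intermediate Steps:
$P = 3520$ ($P = \left(-160\right) \left(-22\right) = 3520$)
$\left(\left(\left(-236\right) 222 + \left(-87 + 136\right)\right) + P\right) + \left(-106 - 58\right)^{2} = \left(\left(\left(-236\right) 222 + \left(-87 + 136\right)\right) + 3520\right) + \left(-106 - 58\right)^{2} = \left(\left(-52392 + 49\right) + 3520\right) + \left(-164\right)^{2} = \left(-52343 + 3520\right) + 26896 = -48823 + 26896 = -21927$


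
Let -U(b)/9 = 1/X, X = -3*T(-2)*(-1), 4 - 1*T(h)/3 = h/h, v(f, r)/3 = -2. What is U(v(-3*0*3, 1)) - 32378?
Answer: -97135/3 ≈ -32378.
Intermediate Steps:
v(f, r) = -6 (v(f, r) = 3*(-2) = -6)
T(h) = 9 (T(h) = 12 - 3*h/h = 12 - 3*1 = 12 - 3 = 9)
X = 27 (X = -3*9*(-1) = -27*(-1) = 27)
U(b) = -1/3 (U(b) = -9/27 = -9*1/27 = -1/3)
U(v(-3*0*3, 1)) - 32378 = -1/3 - 32378 = -97135/3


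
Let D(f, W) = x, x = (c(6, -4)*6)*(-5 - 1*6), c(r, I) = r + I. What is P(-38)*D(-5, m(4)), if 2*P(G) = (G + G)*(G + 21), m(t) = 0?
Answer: -85272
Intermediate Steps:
c(r, I) = I + r
x = -132 (x = ((-4 + 6)*6)*(-5 - 1*6) = (2*6)*(-5 - 6) = 12*(-11) = -132)
D(f, W) = -132
P(G) = G*(21 + G) (P(G) = ((G + G)*(G + 21))/2 = ((2*G)*(21 + G))/2 = (2*G*(21 + G))/2 = G*(21 + G))
P(-38)*D(-5, m(4)) = -38*(21 - 38)*(-132) = -38*(-17)*(-132) = 646*(-132) = -85272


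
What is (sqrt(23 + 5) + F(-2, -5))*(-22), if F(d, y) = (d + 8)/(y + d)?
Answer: 132/7 - 44*sqrt(7) ≈ -97.556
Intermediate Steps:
F(d, y) = (8 + d)/(d + y)
(sqrt(23 + 5) + F(-2, -5))*(-22) = (sqrt(23 + 5) + (8 - 2)/(-2 - 5))*(-22) = (sqrt(28) + 6/(-7))*(-22) = (2*sqrt(7) - 1/7*6)*(-22) = (2*sqrt(7) - 6/7)*(-22) = (-6/7 + 2*sqrt(7))*(-22) = 132/7 - 44*sqrt(7)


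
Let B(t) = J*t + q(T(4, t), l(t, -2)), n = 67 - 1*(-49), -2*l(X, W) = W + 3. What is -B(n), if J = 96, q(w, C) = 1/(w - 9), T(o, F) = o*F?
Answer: -5066881/455 ≈ -11136.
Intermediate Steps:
l(X, W) = -3/2 - W/2 (l(X, W) = -(W + 3)/2 = -(3 + W)/2 = -3/2 - W/2)
T(o, F) = F*o
n = 116 (n = 67 + 49 = 116)
q(w, C) = 1/(-9 + w)
B(t) = 1/(-9 + 4*t) + 96*t (B(t) = 96*t + 1/(-9 + t*4) = 96*t + 1/(-9 + 4*t) = 1/(-9 + 4*t) + 96*t)
-B(n) = -(1 + 96*116*(-9 + 4*116))/(-9 + 4*116) = -(1 + 96*116*(-9 + 464))/(-9 + 464) = -(1 + 96*116*455)/455 = -(1 + 5066880)/455 = -5066881/455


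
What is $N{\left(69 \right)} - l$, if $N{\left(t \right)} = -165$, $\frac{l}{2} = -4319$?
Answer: $8473$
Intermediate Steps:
$l = -8638$ ($l = 2 \left(-4319\right) = -8638$)
$N{\left(69 \right)} - l = -165 - -8638 = -165 + 8638 = 8473$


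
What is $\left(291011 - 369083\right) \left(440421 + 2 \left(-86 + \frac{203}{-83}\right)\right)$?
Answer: $- \frac{2852771256792}{83} \approx -3.4371 \cdot 10^{10}$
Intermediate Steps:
$\left(291011 - 369083\right) \left(440421 + 2 \left(-86 + \frac{203}{-83}\right)\right) = - 78072 \left(440421 + 2 \left(-86 + 203 \left(- \frac{1}{83}\right)\right)\right) = - 78072 \left(440421 + 2 \left(-86 - \frac{203}{83}\right)\right) = - 78072 \left(440421 + 2 \left(- \frac{7341}{83}\right)\right) = - 78072 \left(440421 - \frac{14682}{83}\right) = \left(-78072\right) \frac{36540261}{83} = - \frac{2852771256792}{83}$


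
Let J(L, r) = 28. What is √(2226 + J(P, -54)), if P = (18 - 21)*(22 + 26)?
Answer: 7*√46 ≈ 47.476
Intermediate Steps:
P = -144 (P = -3*48 = -144)
√(2226 + J(P, -54)) = √(2226 + 28) = √2254 = 7*√46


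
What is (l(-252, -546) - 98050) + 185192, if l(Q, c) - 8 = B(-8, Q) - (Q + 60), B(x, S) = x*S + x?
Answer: 89350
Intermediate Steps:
B(x, S) = x + S*x (B(x, S) = S*x + x = x + S*x)
l(Q, c) = -60 - 9*Q (l(Q, c) = 8 + (-8*(1 + Q) - (Q + 60)) = 8 + ((-8 - 8*Q) - (60 + Q)) = 8 + ((-8 - 8*Q) + (-60 - Q)) = 8 + (-68 - 9*Q) = -60 - 9*Q)
(l(-252, -546) - 98050) + 185192 = ((-60 - 9*(-252)) - 98050) + 185192 = ((-60 + 2268) - 98050) + 185192 = (2208 - 98050) + 185192 = -95842 + 185192 = 89350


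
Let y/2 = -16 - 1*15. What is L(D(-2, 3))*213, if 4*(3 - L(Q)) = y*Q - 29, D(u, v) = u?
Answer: -17679/4 ≈ -4419.8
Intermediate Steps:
y = -62 (y = 2*(-16 - 1*15) = 2*(-16 - 15) = 2*(-31) = -62)
L(Q) = 41/4 + 31*Q/2 (L(Q) = 3 - (-62*Q - 29)/4 = 3 - (-29 - 62*Q)/4 = 3 + (29/4 + 31*Q/2) = 41/4 + 31*Q/2)
L(D(-2, 3))*213 = (41/4 + (31/2)*(-2))*213 = (41/4 - 31)*213 = -83/4*213 = -17679/4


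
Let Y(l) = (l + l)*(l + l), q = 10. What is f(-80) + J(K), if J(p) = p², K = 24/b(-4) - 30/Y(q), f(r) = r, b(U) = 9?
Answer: -1055279/14400 ≈ -73.283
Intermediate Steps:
Y(l) = 4*l² (Y(l) = (2*l)*(2*l) = 4*l²)
K = 311/120 (K = 24/9 - 30/(4*10²) = 24*(⅑) - 30/(4*100) = 8/3 - 30/400 = 8/3 - 30*1/400 = 8/3 - 3/40 = 311/120 ≈ 2.5917)
f(-80) + J(K) = -80 + (311/120)² = -80 + 96721/14400 = -1055279/14400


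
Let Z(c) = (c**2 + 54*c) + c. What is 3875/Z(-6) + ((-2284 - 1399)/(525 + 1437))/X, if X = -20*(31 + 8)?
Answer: -988177033/74987640 ≈ -13.178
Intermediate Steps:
X = -780 (X = -20*39 = -780)
Z(c) = c**2 + 55*c
3875/Z(-6) + ((-2284 - 1399)/(525 + 1437))/X = 3875/((-6*(55 - 6))) + ((-2284 - 1399)/(525 + 1437))/(-780) = 3875/((-6*49)) - 3683/1962*(-1/780) = 3875/(-294) - 3683*1/1962*(-1/780) = 3875*(-1/294) - 3683/1962*(-1/780) = -3875/294 + 3683/1530360 = -988177033/74987640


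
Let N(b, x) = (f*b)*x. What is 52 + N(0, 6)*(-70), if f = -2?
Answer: 52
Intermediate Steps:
N(b, x) = -2*b*x (N(b, x) = (-2*b)*x = -2*b*x)
52 + N(0, 6)*(-70) = 52 - 2*0*6*(-70) = 52 + 0*(-70) = 52 + 0 = 52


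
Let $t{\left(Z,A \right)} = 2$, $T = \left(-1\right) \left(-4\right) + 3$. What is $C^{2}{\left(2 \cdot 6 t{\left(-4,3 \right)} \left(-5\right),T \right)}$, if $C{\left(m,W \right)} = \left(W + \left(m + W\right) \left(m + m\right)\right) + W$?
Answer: $736253956$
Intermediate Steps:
$T = 7$ ($T = 4 + 3 = 7$)
$C{\left(m,W \right)} = 2 W + 2 m \left(W + m\right)$ ($C{\left(m,W \right)} = \left(W + \left(W + m\right) 2 m\right) + W = \left(W + 2 m \left(W + m\right)\right) + W = 2 W + 2 m \left(W + m\right)$)
$C^{2}{\left(2 \cdot 6 t{\left(-4,3 \right)} \left(-5\right),T \right)} = \left(2 \cdot 7 + 2 \left(2 \cdot 6 \cdot 2 \left(-5\right)\right)^{2} + 2 \cdot 7 \cdot 2 \cdot 6 \cdot 2 \left(-5\right)\right)^{2} = \left(14 + 2 \left(12 \cdot 2 \left(-5\right)\right)^{2} + 2 \cdot 7 \cdot 12 \cdot 2 \left(-5\right)\right)^{2} = \left(14 + 2 \left(24 \left(-5\right)\right)^{2} + 2 \cdot 7 \cdot 24 \left(-5\right)\right)^{2} = \left(14 + 2 \left(-120\right)^{2} + 2 \cdot 7 \left(-120\right)\right)^{2} = \left(14 + 2 \cdot 14400 - 1680\right)^{2} = \left(14 + 28800 - 1680\right)^{2} = 27134^{2} = 736253956$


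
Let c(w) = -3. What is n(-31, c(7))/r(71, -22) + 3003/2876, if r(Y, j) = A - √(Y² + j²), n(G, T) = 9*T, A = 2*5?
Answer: 3413559/3120460 + 27*√221/1085 ≈ 1.4639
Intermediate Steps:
A = 10
r(Y, j) = 10 - √(Y² + j²)
n(-31, c(7))/r(71, -22) + 3003/2876 = (9*(-3))/(10 - √(71² + (-22)²)) + 3003/2876 = -27/(10 - √(5041 + 484)) + 3003*(1/2876) = -27/(10 - √5525) + 3003/2876 = -27/(10 - 5*√221) + 3003/2876 = 3003/2876 - 27/(10 - 5*√221)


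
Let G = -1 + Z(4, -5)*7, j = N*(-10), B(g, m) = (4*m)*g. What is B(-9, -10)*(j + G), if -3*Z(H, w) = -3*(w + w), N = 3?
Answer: -36360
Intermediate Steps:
Z(H, w) = 2*w (Z(H, w) = -(-1)*(w + w) = -(-1)*2*w = -(-2)*w = 2*w)
B(g, m) = 4*g*m
j = -30 (j = 3*(-10) = -30)
G = -71 (G = -1 + (2*(-5))*7 = -1 - 10*7 = -1 - 70 = -71)
B(-9, -10)*(j + G) = (4*(-9)*(-10))*(-30 - 71) = 360*(-101) = -36360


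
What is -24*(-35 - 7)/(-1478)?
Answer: -504/739 ≈ -0.68200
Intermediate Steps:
-24*(-35 - 7)/(-1478) = -24*(-42)*(-1/1478) = 1008*(-1/1478) = -504/739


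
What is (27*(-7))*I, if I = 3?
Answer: -567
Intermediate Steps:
(27*(-7))*I = (27*(-7))*3 = -189*3 = -567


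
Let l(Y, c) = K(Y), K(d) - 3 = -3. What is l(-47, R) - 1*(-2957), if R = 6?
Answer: 2957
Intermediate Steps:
K(d) = 0 (K(d) = 3 - 3 = 0)
l(Y, c) = 0
l(-47, R) - 1*(-2957) = 0 - 1*(-2957) = 0 + 2957 = 2957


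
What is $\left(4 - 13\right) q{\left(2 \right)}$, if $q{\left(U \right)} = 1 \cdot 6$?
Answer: $-54$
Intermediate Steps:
$q{\left(U \right)} = 6$
$\left(4 - 13\right) q{\left(2 \right)} = \left(4 - 13\right) 6 = \left(-9\right) 6 = -54$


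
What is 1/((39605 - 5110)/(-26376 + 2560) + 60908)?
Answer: 23816/1450550433 ≈ 1.6419e-5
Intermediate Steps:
1/((39605 - 5110)/(-26376 + 2560) + 60908) = 1/(34495/(-23816) + 60908) = 1/(34495*(-1/23816) + 60908) = 1/(-34495/23816 + 60908) = 1/(1450550433/23816) = 23816/1450550433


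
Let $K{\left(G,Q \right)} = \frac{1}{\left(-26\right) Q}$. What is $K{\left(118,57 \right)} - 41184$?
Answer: $- \frac{61034689}{1482} \approx -41184.0$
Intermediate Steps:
$K{\left(G,Q \right)} = - \frac{1}{26 Q}$
$K{\left(118,57 \right)} - 41184 = - \frac{1}{26 \cdot 57} - 41184 = \left(- \frac{1}{26}\right) \frac{1}{57} - 41184 = - \frac{1}{1482} - 41184 = - \frac{61034689}{1482}$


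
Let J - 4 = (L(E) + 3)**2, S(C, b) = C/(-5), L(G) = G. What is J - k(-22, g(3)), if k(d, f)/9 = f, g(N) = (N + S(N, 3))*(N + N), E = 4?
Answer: -383/5 ≈ -76.600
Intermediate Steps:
S(C, b) = -C/5 (S(C, b) = C*(-1/5) = -C/5)
g(N) = 8*N**2/5 (g(N) = (N - N/5)*(N + N) = (4*N/5)*(2*N) = 8*N**2/5)
J = 53 (J = 4 + (4 + 3)**2 = 4 + 7**2 = 4 + 49 = 53)
k(d, f) = 9*f
J - k(-22, g(3)) = 53 - 9*(8/5)*3**2 = 53 - 9*(8/5)*9 = 53 - 9*72/5 = 53 - 1*648/5 = 53 - 648/5 = -383/5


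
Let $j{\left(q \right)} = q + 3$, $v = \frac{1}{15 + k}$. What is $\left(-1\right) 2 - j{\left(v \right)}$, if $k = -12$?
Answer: $- \frac{16}{3} \approx -5.3333$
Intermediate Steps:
$v = \frac{1}{3}$ ($v = \frac{1}{15 - 12} = \frac{1}{3} \approx 0.33333$)
$j{\left(q \right)} = 3 + q$
$\left(-1\right) 2 - j{\left(v \right)} = \left(-1\right) 2 - \left(3 + \frac{1}{3}\right) = -2 - \frac{10}{3} = - \frac{16}{3}$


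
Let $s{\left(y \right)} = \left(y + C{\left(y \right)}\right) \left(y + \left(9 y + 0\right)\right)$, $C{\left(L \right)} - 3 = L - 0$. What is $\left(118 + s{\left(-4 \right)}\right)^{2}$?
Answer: $101124$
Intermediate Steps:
$C{\left(L \right)} = 3 + L$ ($C{\left(L \right)} = 3 + \left(L - 0\right) = 3 + \left(L + 0\right) = 3 + L$)
$s{\left(y \right)} = 10 y \left(3 + 2 y\right)$ ($s{\left(y \right)} = \left(y + \left(3 + y\right)\right) \left(y + \left(9 y + 0\right)\right) = \left(3 + 2 y\right) \left(y + 9 y\right) = \left(3 + 2 y\right) 10 y = 10 y \left(3 + 2 y\right)$)
$\left(118 + s{\left(-4 \right)}\right)^{2} = \left(118 + 10 \left(-4\right) \left(3 + 2 \left(-4\right)\right)\right)^{2} = \left(118 + 10 \left(-4\right) \left(3 - 8\right)\right)^{2} = \left(118 + 10 \left(-4\right) \left(-5\right)\right)^{2} = \left(118 + 200\right)^{2} = 318^{2} = 101124$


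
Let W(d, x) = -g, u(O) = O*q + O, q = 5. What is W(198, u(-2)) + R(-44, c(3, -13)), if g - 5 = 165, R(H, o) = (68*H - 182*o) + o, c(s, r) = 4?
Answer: -3886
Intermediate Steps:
R(H, o) = -181*o + 68*H (R(H, o) = (-182*o + 68*H) + o = -181*o + 68*H)
g = 170 (g = 5 + 165 = 170)
u(O) = 6*O (u(O) = O*5 + O = 5*O + O = 6*O)
W(d, x) = -170 (W(d, x) = -1*170 = -170)
W(198, u(-2)) + R(-44, c(3, -13)) = -170 + (-181*4 + 68*(-44)) = -170 + (-724 - 2992) = -170 - 3716 = -3886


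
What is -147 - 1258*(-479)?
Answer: 602435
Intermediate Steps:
-147 - 1258*(-479) = -147 + 602582 = 602435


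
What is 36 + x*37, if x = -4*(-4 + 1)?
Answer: 480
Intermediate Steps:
x = 12 (x = -4*(-3) = 12)
36 + x*37 = 36 + 12*37 = 36 + 444 = 480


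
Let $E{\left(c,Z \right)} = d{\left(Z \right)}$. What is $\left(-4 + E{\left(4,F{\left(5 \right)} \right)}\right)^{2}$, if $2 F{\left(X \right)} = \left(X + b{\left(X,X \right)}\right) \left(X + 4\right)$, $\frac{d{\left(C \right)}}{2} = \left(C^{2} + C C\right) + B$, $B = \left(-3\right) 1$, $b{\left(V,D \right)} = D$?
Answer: $65448100$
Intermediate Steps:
$B = -3$
$d{\left(C \right)} = -6 + 4 C^{2}$ ($d{\left(C \right)} = 2 \left(\left(C^{2} + C C\right) - 3\right) = 2 \left(\left(C^{2} + C^{2}\right) - 3\right) = 2 \left(2 C^{2} - 3\right) = 2 \left(-3 + 2 C^{2}\right) = -6 + 4 C^{2}$)
$F{\left(X \right)} = X \left(4 + X\right)$ ($F{\left(X \right)} = \frac{\left(X + X\right) \left(X + 4\right)}{2} = \frac{2 X \left(4 + X\right)}{2} = X \left(4 + X\right)$)
$E{\left(c,Z \right)} = -6 + 4 Z^{2}$
$\left(-4 + E{\left(4,F{\left(5 \right)} \right)}\right)^{2} = \left(-4 - \left(6 - 4 \left(5 \left(4 + 5\right)\right)^{2}\right)\right)^{2} = \left(-4 - \left(6 - 4 \left(5 \cdot 9\right)^{2}\right)\right)^{2} = \left(-4 - \left(6 - 4 \cdot 45^{2}\right)\right)^{2} = \left(-4 + \left(-6 + 4 \cdot 2025\right)\right)^{2} = \left(-4 + \left(-6 + 8100\right)\right)^{2} = \left(-4 + 8094\right)^{2} = 8090^{2} = 65448100$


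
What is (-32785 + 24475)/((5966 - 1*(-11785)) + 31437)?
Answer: -1385/8198 ≈ -0.16894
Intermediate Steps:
(-32785 + 24475)/((5966 - 1*(-11785)) + 31437) = -8310/((5966 + 11785) + 31437) = -8310/(17751 + 31437) = -8310/49188 = -8310*1/49188 = -1385/8198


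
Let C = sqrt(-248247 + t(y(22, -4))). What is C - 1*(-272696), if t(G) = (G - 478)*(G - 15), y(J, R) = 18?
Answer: 272696 + I*sqrt(249627) ≈ 2.727e+5 + 499.63*I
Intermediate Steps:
t(G) = (-478 + G)*(-15 + G)
C = I*sqrt(249627) (C = sqrt(-248247 + (7170 + 18**2 - 493*18)) = sqrt(-248247 + (7170 + 324 - 8874)) = sqrt(-248247 - 1380) = sqrt(-249627) = I*sqrt(249627) ≈ 499.63*I)
C - 1*(-272696) = I*sqrt(249627) - 1*(-272696) = I*sqrt(249627) + 272696 = 272696 + I*sqrt(249627)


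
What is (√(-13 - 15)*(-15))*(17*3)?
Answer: -1530*I*√7 ≈ -4048.0*I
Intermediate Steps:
(√(-13 - 15)*(-15))*(17*3) = (√(-28)*(-15))*51 = ((2*I*√7)*(-15))*51 = -30*I*√7*51 = -1530*I*√7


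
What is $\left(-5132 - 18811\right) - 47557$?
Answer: $-71500$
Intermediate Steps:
$\left(-5132 - 18811\right) - 47557 = -23943 - 47557 = -71500$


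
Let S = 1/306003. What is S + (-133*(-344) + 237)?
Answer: 14072771968/306003 ≈ 45989.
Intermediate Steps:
S = 1/306003 ≈ 3.2679e-6
S + (-133*(-344) + 237) = 1/306003 + (-133*(-344) + 237) = 1/306003 + (45752 + 237) = 1/306003 + 45989 = 14072771968/306003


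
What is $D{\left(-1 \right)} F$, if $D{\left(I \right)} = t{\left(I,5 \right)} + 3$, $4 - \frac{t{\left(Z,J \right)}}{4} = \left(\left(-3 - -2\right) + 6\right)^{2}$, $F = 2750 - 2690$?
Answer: $-4860$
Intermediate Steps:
$F = 60$
$t{\left(Z,J \right)} = -84$ ($t{\left(Z,J \right)} = 16 - 4 \left(\left(-3 - -2\right) + 6\right)^{2} = 16 - 4 \left(\left(-3 + 2\right) + 6\right)^{2} = 16 - 4 \left(-1 + 6\right)^{2} = 16 - 4 \cdot 5^{2} = 16 - 100 = -84$)
$D{\left(I \right)} = -81$ ($D{\left(I \right)} = -84 + 3 = -81$)
$D{\left(-1 \right)} F = \left(-81\right) 60 = -4860$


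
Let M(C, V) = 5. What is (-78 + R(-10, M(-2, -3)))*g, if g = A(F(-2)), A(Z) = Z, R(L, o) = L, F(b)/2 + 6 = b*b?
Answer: 352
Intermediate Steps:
F(b) = -12 + 2*b² (F(b) = -12 + 2*(b*b) = -12 + 2*b²)
g = -4 (g = -12 + 2*(-2)² = -12 + 2*4 = -12 + 8 = -4)
(-78 + R(-10, M(-2, -3)))*g = (-78 - 10)*(-4) = -88*(-4) = 352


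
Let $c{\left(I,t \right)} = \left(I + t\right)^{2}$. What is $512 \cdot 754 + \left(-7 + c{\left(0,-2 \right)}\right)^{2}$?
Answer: $386057$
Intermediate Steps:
$512 \cdot 754 + \left(-7 + c{\left(0,-2 \right)}\right)^{2} = 512 \cdot 754 + \left(-7 + \left(0 - 2\right)^{2}\right)^{2} = 386048 + \left(-7 + \left(-2\right)^{2}\right)^{2} = 386048 + \left(-7 + 4\right)^{2} = 386048 + \left(-3\right)^{2} = 386048 + 9 = 386057$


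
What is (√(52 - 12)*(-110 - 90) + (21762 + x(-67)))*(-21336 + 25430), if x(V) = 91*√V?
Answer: 89093628 - 1637600*√10 + 372554*I*√67 ≈ 8.3915e+7 + 3.0495e+6*I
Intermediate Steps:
(√(52 - 12)*(-110 - 90) + (21762 + x(-67)))*(-21336 + 25430) = (√(52 - 12)*(-110 - 90) + (21762 + 91*√(-67)))*(-21336 + 25430) = (√40*(-200) + (21762 + 91*(I*√67)))*4094 = ((2*√10)*(-200) + (21762 + 91*I*√67))*4094 = (-400*√10 + (21762 + 91*I*√67))*4094 = (21762 - 400*√10 + 91*I*√67)*4094 = 89093628 - 1637600*√10 + 372554*I*√67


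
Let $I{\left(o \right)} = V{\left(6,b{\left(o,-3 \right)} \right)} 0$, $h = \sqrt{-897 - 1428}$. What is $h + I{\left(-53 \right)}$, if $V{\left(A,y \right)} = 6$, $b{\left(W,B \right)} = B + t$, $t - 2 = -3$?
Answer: $5 i \sqrt{93} \approx 48.218 i$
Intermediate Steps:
$t = -1$ ($t = 2 - 3 = -1$)
$b{\left(W,B \right)} = -1 + B$ ($b{\left(W,B \right)} = B - 1 = -1 + B$)
$h = 5 i \sqrt{93}$ ($h = \sqrt{-897 - 1428} = \sqrt{-2325} = 5 i \sqrt{93} \approx 48.218 i$)
$I{\left(o \right)} = 0$ ($I{\left(o \right)} = 6 \cdot 0 = 0$)
$h + I{\left(-53 \right)} = 5 i \sqrt{93} + 0 = 5 i \sqrt{93}$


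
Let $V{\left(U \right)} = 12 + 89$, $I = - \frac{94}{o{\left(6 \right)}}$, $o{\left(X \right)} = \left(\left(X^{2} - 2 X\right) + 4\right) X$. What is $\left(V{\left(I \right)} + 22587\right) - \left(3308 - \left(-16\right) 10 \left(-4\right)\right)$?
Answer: $20020$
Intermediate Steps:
$o{\left(X \right)} = X \left(4 + X^{2} - 2 X\right)$ ($o{\left(X \right)} = \left(4 + X^{2} - 2 X\right) X = X \left(4 + X^{2} - 2 X\right)$)
$I = - \frac{47}{84}$ ($I = - \frac{94}{6 \left(4 + 6^{2} - 12\right)} = - \frac{94}{6 \left(4 + 36 - 12\right)} = - \frac{94}{6 \cdot 28} = - \frac{94}{168} = \left(-94\right) \frac{1}{168} = - \frac{47}{84} \approx -0.55952$)
$V{\left(U \right)} = 101$
$\left(V{\left(I \right)} + 22587\right) - \left(3308 - \left(-16\right) 10 \left(-4\right)\right) = \left(101 + 22587\right) - \left(3308 - \left(-16\right) 10 \left(-4\right)\right) = 22688 - 2668 = 20020$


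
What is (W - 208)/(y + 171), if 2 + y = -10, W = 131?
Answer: -77/159 ≈ -0.48428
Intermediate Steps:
y = -12 (y = -2 - 10 = -12)
(W - 208)/(y + 171) = (131 - 208)/(-12 + 171) = -77/159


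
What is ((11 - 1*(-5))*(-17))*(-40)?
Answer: 10880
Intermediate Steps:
((11 - 1*(-5))*(-17))*(-40) = ((11 + 5)*(-17))*(-40) = (16*(-17))*(-40) = -272*(-40) = 10880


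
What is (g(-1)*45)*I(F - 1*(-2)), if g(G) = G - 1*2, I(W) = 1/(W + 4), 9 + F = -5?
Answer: 135/8 ≈ 16.875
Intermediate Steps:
F = -14 (F = -9 - 5 = -14)
I(W) = 1/(4 + W)
g(G) = -2 + G (g(G) = G - 2 = -2 + G)
(g(-1)*45)*I(F - 1*(-2)) = ((-2 - 1)*45)/(4 + (-14 - 1*(-2))) = (-3*45)/(4 + (-14 + 2)) = -135/(4 - 12) = -135/(-8) = -135*(-⅛) = 135/8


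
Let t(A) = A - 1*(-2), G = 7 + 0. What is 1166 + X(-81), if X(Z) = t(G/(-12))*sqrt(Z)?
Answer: 1166 + 51*I/4 ≈ 1166.0 + 12.75*I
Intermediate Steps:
G = 7
t(A) = 2 + A (t(A) = A + 2 = 2 + A)
X(Z) = 17*sqrt(Z)/12 (X(Z) = (2 + 7/(-12))*sqrt(Z) = (2 + 7*(-1/12))*sqrt(Z) = (2 - 7/12)*sqrt(Z) = 17*sqrt(Z)/12)
1166 + X(-81) = 1166 + 17*sqrt(-81)/12 = 1166 + 17*(9*I)/12 = 1166 + 51*I/4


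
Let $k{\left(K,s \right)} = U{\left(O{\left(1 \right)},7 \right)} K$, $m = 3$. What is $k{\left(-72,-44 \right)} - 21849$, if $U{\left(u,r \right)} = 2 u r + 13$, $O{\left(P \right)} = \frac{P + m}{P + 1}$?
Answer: $-24801$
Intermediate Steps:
$O{\left(P \right)} = \frac{3 + P}{1 + P}$ ($O{\left(P \right)} = \frac{P + 3}{P + 1} = \frac{3 + P}{1 + P}$)
$U{\left(u,r \right)} = 13 + 2 r u$ ($U{\left(u,r \right)} = 2 r u + 13 = 13 + 2 r u$)
$k{\left(K,s \right)} = 41 K$ ($k{\left(K,s \right)} = \left(13 + 2 \cdot 7 \frac{3 + 1}{1 + 1}\right) K = \left(13 + 2 \cdot 7 \cdot \frac{1}{2} \cdot 4\right) K = \left(13 + 2 \cdot 7 \cdot 2\right) K = \left(13 + 28\right) K = 41 K$)
$k{\left(-72,-44 \right)} - 21849 = 41 \left(-72\right) - 21849 = -2952 - 21849 = -24801$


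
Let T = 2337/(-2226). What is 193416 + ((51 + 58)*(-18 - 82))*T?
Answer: 76002886/371 ≈ 2.0486e+5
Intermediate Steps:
T = -779/742 (T = 2337*(-1/2226) = -779/742 ≈ -1.0499)
193416 + ((51 + 58)*(-18 - 82))*T = 193416 + ((51 + 58)*(-18 - 82))*(-779/742) = 193416 + (109*(-100))*(-779/742) = 193416 - 10900*(-779/742) = 193416 + 4245550/371 = 76002886/371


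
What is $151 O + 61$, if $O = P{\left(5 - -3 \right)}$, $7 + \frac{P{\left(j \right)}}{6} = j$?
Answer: $967$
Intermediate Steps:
$P{\left(j \right)} = -42 + 6 j$
$O = 6$ ($O = -42 + 6 \left(5 - -3\right) = -42 + 6 \left(5 + 3\right) = -42 + 6 \cdot 8 = -42 + 48 = 6$)
$151 O + 61 = 151 \cdot 6 + 61 = 906 + 61 = 967$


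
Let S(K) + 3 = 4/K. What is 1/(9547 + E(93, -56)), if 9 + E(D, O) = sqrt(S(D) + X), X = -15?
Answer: 443517/4230265981 - I*sqrt(155310)/8460531962 ≈ 0.00010484 - 4.658e-8*I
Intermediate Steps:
S(K) = -3 + 4/K
E(D, O) = -9 + sqrt(-18 + 4/D) (E(D, O) = -9 + sqrt((-3 + 4/D) - 15) = -9 + sqrt(-18 + 4/D))
1/(9547 + E(93, -56)) = 1/(9547 + (-9 + sqrt(-18 + 4/93))) = 1/(9547 + (-9 + sqrt(-1670/93))) = 1/(9547 + (-9 + I*sqrt(155310)/93)) = 1/(9538 + I*sqrt(155310)/93)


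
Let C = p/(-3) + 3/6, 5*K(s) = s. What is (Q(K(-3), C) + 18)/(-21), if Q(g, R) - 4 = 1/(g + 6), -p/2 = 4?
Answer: -599/567 ≈ -1.0564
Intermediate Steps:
p = -8 (p = -2*4 = -8)
K(s) = s/5
C = 19/6 (C = -8/(-3) + 3/6 = -8*(-⅓) + 3*(⅙) = 8/3 + ½ = 19/6 ≈ 3.1667)
Q(g, R) = 4 + 1/(6 + g) (Q(g, R) = 4 + 1/(g + 6) = 4 + 1/(6 + g))
(Q(K(-3), C) + 18)/(-21) = ((25 + 4*((⅕)*(-3)))/(6 + (⅕)*(-3)) + 18)/(-21) = -((25 + 4*(-⅗))/(6 - ⅗) + 18)/21 = -((25 - 12/5)/(27/5) + 18)/21 = -((5/27)*(113/5) + 18)/21 = -(113/27 + 18)/21 = -1/21*599/27 = -599/567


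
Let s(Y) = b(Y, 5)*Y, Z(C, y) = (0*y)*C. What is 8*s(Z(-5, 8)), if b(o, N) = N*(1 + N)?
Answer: 0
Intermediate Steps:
Z(C, y) = 0 (Z(C, y) = 0*C = 0)
s(Y) = 30*Y (s(Y) = (5*(1 + 5))*Y = (5*6)*Y = 30*Y)
8*s(Z(-5, 8)) = 8*(30*0) = 8*0 = 0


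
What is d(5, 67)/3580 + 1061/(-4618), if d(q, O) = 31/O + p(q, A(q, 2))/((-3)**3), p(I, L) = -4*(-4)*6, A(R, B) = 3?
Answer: -229903571/996906132 ≈ -0.23062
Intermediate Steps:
p(I, L) = 96 (p(I, L) = 16*6 = 96)
d(q, O) = -32/9 + 31/O (d(q, O) = 31/O + 96/((-3)**3) = 31/O + 96/(-27) = 31/O + 96*(-1/27) = 31/O - 32/9 = -32/9 + 31/O)
d(5, 67)/3580 + 1061/(-4618) = (-32/9 + 31/67)/3580 + 1061/(-4618) = (-32/9 + 31*(1/67))*(1/3580) + 1061*(-1/4618) = (-32/9 + 31/67)*(1/3580) - 1061/4618 = -1865/603*1/3580 - 1061/4618 = -373/431748 - 1061/4618 = -229903571/996906132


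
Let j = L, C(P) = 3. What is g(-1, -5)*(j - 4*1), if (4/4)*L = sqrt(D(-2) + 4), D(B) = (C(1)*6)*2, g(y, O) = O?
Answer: 20 - 10*sqrt(10) ≈ -11.623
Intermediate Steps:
D(B) = 36 (D(B) = (3*6)*2 = 18*2 = 36)
L = 2*sqrt(10) (L = sqrt(36 + 4) = sqrt(40) = 2*sqrt(10) ≈ 6.3246)
j = 2*sqrt(10) ≈ 6.3246
g(-1, -5)*(j - 4*1) = -5*(2*sqrt(10) - 4*1) = -5*(2*sqrt(10) - 4) = -5*(-4 + 2*sqrt(10)) = 20 - 10*sqrt(10)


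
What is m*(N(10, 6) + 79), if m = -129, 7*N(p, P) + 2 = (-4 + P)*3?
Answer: -71853/7 ≈ -10265.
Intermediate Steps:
N(p, P) = -2 + 3*P/7 (N(p, P) = -2/7 + ((-4 + P)*3)/7 = -2/7 + (-12 + 3*P)/7 = -2/7 + (-12/7 + 3*P/7) = -2 + 3*P/7)
m*(N(10, 6) + 79) = -129*((-2 + (3/7)*6) + 79) = -129*((-2 + 18/7) + 79) = -129*(4/7 + 79) = -129*557/7 = -71853/7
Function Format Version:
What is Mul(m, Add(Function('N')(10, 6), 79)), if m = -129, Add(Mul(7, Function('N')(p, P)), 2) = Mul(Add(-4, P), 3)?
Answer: Rational(-71853, 7) ≈ -10265.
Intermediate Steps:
Function('N')(p, P) = Add(-2, Mul(Rational(3, 7), P)) (Function('N')(p, P) = Add(Rational(-2, 7), Mul(Rational(1, 7), Mul(Add(-4, P), 3))) = Add(Rational(-2, 7), Mul(Rational(1, 7), Add(-12, Mul(3, P)))) = Add(Rational(-2, 7), Add(Rational(-12, 7), Mul(Rational(3, 7), P))) = Add(-2, Mul(Rational(3, 7), P)))
Mul(m, Add(Function('N')(10, 6), 79)) = Mul(-129, Add(Add(-2, Mul(Rational(3, 7), 6)), 79)) = Mul(-129, Add(Add(-2, Rational(18, 7)), 79)) = Mul(-129, Add(Rational(4, 7), 79)) = Mul(-129, Rational(557, 7)) = Rational(-71853, 7)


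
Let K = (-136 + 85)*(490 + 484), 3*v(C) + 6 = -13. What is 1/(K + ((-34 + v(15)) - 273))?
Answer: -3/149962 ≈ -2.0005e-5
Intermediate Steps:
v(C) = -19/3 (v(C) = -2 + (1/3)*(-13) = -2 - 13/3 = -19/3)
K = -49674 (K = -51*974 = -49674)
1/(K + ((-34 + v(15)) - 273)) = 1/(-49674 + ((-34 - 19/3) - 273)) = 1/(-49674 + (-121/3 - 273)) = 1/(-49674 - 940/3) = 1/(-149962/3) = -3/149962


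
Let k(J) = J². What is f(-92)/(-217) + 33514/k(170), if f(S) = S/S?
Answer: 3621819/3135650 ≈ 1.1550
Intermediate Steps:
f(S) = 1
f(-92)/(-217) + 33514/k(170) = 1/(-217) + 33514/(170²) = 1*(-1/217) + 33514/28900 = -1/217 + 33514*(1/28900) = -1/217 + 16757/14450 = 3621819/3135650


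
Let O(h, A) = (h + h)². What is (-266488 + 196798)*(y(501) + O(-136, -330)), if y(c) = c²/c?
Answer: -5190859650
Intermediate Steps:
y(c) = c
O(h, A) = 4*h² (O(h, A) = (2*h)² = 4*h²)
(-266488 + 196798)*(y(501) + O(-136, -330)) = (-266488 + 196798)*(501 + 4*(-136)²) = -69690*(501 + 4*18496) = -69690*(501 + 73984) = -69690*74485 = -5190859650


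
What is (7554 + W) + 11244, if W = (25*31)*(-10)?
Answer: 11048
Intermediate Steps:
W = -7750 (W = 775*(-10) = -7750)
(7554 + W) + 11244 = (7554 - 7750) + 11244 = -196 + 11244 = 11048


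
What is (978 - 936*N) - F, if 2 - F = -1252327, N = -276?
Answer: -993015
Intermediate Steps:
F = 1252329 (F = 2 - 1*(-1252327) = 2 + 1252327 = 1252329)
(978 - 936*N) - F = (978 - 936*(-276)) - 1*1252329 = (978 + 258336) - 1252329 = 259314 - 1252329 = -993015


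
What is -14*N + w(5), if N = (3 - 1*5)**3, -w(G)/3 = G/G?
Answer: 109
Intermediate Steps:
w(G) = -3 (w(G) = -3*G/G = -3*1 = -3)
N = -8 (N = (3 - 5)**3 = (-2)**3 = -8)
-14*N + w(5) = -14*(-8) - 3 = 112 - 3 = 109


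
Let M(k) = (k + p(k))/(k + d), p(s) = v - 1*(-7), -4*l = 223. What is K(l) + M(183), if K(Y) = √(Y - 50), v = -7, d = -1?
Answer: 183/182 + 3*I*√47/2 ≈ 1.0055 + 10.283*I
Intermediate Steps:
l = -223/4 (l = -¼*223 = -223/4 ≈ -55.750)
p(s) = 0 (p(s) = -7 - 1*(-7) = -7 + 7 = 0)
M(k) = k/(-1 + k) (M(k) = (k + 0)/(k - 1) = k/(-1 + k))
K(Y) = √(-50 + Y)
K(l) + M(183) = √(-50 - 223/4) + 183/(-1 + 183) = √(-423/4) + 183/182 = 3*I*√47/2 + 183*(1/182) = 3*I*√47/2 + 183/182 = 183/182 + 3*I*√47/2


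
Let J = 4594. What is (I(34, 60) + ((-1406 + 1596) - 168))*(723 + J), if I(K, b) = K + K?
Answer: 478530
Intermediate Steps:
I(K, b) = 2*K
(I(34, 60) + ((-1406 + 1596) - 168))*(723 + J) = (2*34 + ((-1406 + 1596) - 168))*(723 + 4594) = (68 + (190 - 168))*5317 = (68 + 22)*5317 = 90*5317 = 478530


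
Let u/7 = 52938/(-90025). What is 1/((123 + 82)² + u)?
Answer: 90025/3782930059 ≈ 2.3798e-5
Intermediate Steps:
u = -370566/90025 (u = 7*(52938/(-90025)) = 7*(52938*(-1/90025)) = 7*(-52938/90025) = -370566/90025 ≈ -4.1163)
1/((123 + 82)² + u) = 1/((123 + 82)² - 370566/90025) = 1/(205² - 370566/90025) = 1/(42025 - 370566/90025) = 1/(3782930059/90025) = 90025/3782930059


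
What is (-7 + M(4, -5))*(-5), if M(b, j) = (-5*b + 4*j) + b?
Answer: 215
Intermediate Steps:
M(b, j) = -4*b + 4*j
(-7 + M(4, -5))*(-5) = (-7 + (-4*4 + 4*(-5)))*(-5) = (-7 + (-16 - 20))*(-5) = (-7 - 36)*(-5) = -43*(-5) = 215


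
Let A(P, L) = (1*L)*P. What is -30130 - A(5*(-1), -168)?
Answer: -30970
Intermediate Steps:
A(P, L) = L*P
-30130 - A(5*(-1), -168) = -30130 - (-168)*5*(-1) = -30130 - (-168)*(-5) = -30130 - 1*840 = -30130 - 840 = -30970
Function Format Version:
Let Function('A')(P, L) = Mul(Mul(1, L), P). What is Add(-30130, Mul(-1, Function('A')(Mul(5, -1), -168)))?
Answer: -30970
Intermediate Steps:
Function('A')(P, L) = Mul(L, P)
Add(-30130, Mul(-1, Function('A')(Mul(5, -1), -168))) = Add(-30130, Mul(-1, Mul(-168, Mul(5, -1)))) = Add(-30130, Mul(-1, Mul(-168, -5))) = Add(-30130, Mul(-1, 840)) = Add(-30130, -840) = -30970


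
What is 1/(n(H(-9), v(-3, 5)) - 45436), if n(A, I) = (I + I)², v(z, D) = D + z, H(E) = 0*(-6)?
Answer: -1/45420 ≈ -2.2017e-5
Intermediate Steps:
H(E) = 0
n(A, I) = 4*I² (n(A, I) = (2*I)² = 4*I²)
1/(n(H(-9), v(-3, 5)) - 45436) = 1/(4*(5 - 3)² - 45436) = 1/(4*2² - 45436) = 1/(4*4 - 45436) = 1/(16 - 45436) = 1/(-45420) = -1/45420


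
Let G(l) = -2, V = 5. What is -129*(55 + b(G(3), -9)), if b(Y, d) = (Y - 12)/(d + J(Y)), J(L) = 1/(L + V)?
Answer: -94944/13 ≈ -7303.4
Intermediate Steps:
J(L) = 1/(5 + L) (J(L) = 1/(L + 5) = 1/(5 + L))
b(Y, d) = (-12 + Y)/(d + 1/(5 + Y)) (b(Y, d) = (Y - 12)/(d + 1/(5 + Y)) = (-12 + Y)/(d + 1/(5 + Y)))
-129*(55 + b(G(3), -9)) = -129*(55 + (-12 - 2)*(5 - 2)/(1 - 9*(5 - 2))) = -129*(55 - 14*3/(1 - 9*3)) = -129*(55 - 14*3/(1 - 27)) = -129*(55 - 14*3/(-26)) = -129*(55 - 1/26*(-14)*3) = -129*(55 + 21/13) = -129*736/13 = -94944/13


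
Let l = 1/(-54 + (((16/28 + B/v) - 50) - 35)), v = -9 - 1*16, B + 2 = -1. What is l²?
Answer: 30625/585833616 ≈ 5.2276e-5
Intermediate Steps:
B = -3 (B = -2 - 1 = -3)
v = -25 (v = -9 - 16 = -25)
l = -175/24204 (l = 1/(-54 + (((16/28 - 3/(-25)) - 50) - 35)) = 1/(-54 + (((16*(1/28) - 3*(-1/25)) - 50) - 35)) = 1/(-54 + (((4/7 + 3/25) - 50) - 35)) = 1/(-54 + ((121/175 - 50) - 35)) = 1/(-54 + (-8629/175 - 35)) = 1/(-54 - 14754/175) = 1/(-24204/175) = -175/24204 ≈ -0.0072302)
l² = (-175/24204)² = 30625/585833616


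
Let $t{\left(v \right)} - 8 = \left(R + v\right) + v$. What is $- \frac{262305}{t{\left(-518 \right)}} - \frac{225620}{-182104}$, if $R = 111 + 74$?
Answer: $\frac{3996415615}{12792806} \approx 312.4$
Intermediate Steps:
$R = 185$
$t{\left(v \right)} = 193 + 2 v$ ($t{\left(v \right)} = 8 + \left(\left(185 + v\right) + v\right) = 8 + \left(185 + 2 v\right) = 193 + 2 v$)
$- \frac{262305}{t{\left(-518 \right)}} - \frac{225620}{-182104} = - \frac{262305}{193 + 2 \left(-518\right)} - \frac{225620}{-182104} = - \frac{262305}{193 - 1036} - - \frac{56405}{45526} = - \frac{262305}{-843} + \frac{56405}{45526} = \left(-262305\right) \left(- \frac{1}{843}\right) + \frac{56405}{45526} = \frac{87435}{281} + \frac{56405}{45526} = \frac{3996415615}{12792806}$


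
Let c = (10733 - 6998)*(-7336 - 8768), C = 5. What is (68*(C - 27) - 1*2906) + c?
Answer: -60152842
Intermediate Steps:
c = -60148440 (c = 3735*(-16104) = -60148440)
(68*(C - 27) - 1*2906) + c = (68*(5 - 27) - 1*2906) - 60148440 = (68*(-22) - 2906) - 60148440 = (-1496 - 2906) - 60148440 = -4402 - 60148440 = -60152842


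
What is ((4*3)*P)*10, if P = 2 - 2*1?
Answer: 0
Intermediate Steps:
P = 0 (P = 2 - 2 = 0)
((4*3)*P)*10 = ((4*3)*0)*10 = (12*0)*10 = 0*10 = 0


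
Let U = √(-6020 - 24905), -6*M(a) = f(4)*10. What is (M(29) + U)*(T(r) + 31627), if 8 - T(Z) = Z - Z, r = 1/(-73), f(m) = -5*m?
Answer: 1054500 + 158175*I*√1237 ≈ 1.0545e+6 + 5.5632e+6*I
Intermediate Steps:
r = -1/73 ≈ -0.013699
M(a) = 100/3 (M(a) = -(-5*4)*10/6 = -(-10)*10/3 = -⅙*(-200) = 100/3)
T(Z) = 8 (T(Z) = 8 - (Z - Z) = 8 - 1*0 = 8 + 0 = 8)
U = 5*I*√1237 (U = √(-30925) = 5*I*√1237 ≈ 175.85*I)
(M(29) + U)*(T(r) + 31627) = (100/3 + 5*I*√1237)*(8 + 31627) = (100/3 + 5*I*√1237)*31635 = 1054500 + 158175*I*√1237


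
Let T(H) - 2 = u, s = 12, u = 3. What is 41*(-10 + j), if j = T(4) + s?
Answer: 287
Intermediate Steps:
T(H) = 5 (T(H) = 2 + 3 = 5)
j = 17 (j = 5 + 12 = 17)
41*(-10 + j) = 41*(-10 + 17) = 41*7 = 287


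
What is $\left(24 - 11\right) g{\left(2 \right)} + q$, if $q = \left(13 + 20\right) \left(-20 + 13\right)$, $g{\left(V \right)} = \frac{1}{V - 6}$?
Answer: $- \frac{937}{4} \approx -234.25$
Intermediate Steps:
$g{\left(V \right)} = \frac{1}{-6 + V}$
$q = -231$ ($q = 33 \left(-7\right) = -231$)
$\left(24 - 11\right) g{\left(2 \right)} + q = \frac{24 - 11}{-6 + 2} - 231 = \frac{13}{-4} - 231 = 13 \left(- \frac{1}{4}\right) - 231 = - \frac{13}{4} - 231 = - \frac{937}{4}$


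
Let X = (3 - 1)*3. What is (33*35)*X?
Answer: 6930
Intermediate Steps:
X = 6 (X = 2*3 = 6)
(33*35)*X = (33*35)*6 = 1155*6 = 6930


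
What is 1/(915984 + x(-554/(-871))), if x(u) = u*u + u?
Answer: 758641/694903807194 ≈ 1.0917e-6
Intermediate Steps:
x(u) = u + u² (x(u) = u² + u = u + u²)
1/(915984 + x(-554/(-871))) = 1/(915984 + (-554/(-871))*(1 - 554/(-871))) = 1/(915984 + (-554*(-1/871))*(1 - 554*(-1/871))) = 1/(915984 + 554*(1 + 554/871)/871) = 1/(915984 + (554/871)*(1425/871)) = 1/(915984 + 789450/758641) = 1/(694903807194/758641) = 758641/694903807194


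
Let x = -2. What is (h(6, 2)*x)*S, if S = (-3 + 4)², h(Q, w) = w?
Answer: -4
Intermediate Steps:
S = 1 (S = 1² = 1)
(h(6, 2)*x)*S = (2*(-2))*1 = -4*1 = -4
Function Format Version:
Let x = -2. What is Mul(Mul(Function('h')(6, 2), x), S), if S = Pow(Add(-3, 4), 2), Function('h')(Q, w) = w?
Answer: -4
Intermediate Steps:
S = 1 (S = Pow(1, 2) = 1)
Mul(Mul(Function('h')(6, 2), x), S) = Mul(Mul(2, -2), 1) = Mul(-4, 1) = -4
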